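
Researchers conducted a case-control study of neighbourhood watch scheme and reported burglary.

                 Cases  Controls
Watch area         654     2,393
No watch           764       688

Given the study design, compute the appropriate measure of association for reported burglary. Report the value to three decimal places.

0.246

Cells: a = 654, b = 2393, c = 764, d = 688.
This is a case-control study: participants were sampled on outcome status, so risks in the source population cannot be estimated directly — relative risk is not valid here. The odds ratio is the appropriate measure.
OR = (a·d)/(b·c) = (654 × 688) / (2393 × 764) = 449952 / 1828252 = 0.24611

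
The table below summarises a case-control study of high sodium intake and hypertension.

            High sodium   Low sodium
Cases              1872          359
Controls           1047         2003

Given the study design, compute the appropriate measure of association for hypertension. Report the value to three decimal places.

9.976

Reading the table with exposure as columns: a = 1872 (High sodium, case), b = 1047 (High sodium, non-case), c = 359 (Low sodium, case), d = 2003.
This is a case-control study: participants were sampled on outcome status, so risks in the source population cannot be estimated directly — relative risk is not valid here. The odds ratio is the appropriate measure.
OR = (a·d)/(b·c) = (1872 × 2003) / (1047 × 359) = 3749616 / 375873 = 9.97575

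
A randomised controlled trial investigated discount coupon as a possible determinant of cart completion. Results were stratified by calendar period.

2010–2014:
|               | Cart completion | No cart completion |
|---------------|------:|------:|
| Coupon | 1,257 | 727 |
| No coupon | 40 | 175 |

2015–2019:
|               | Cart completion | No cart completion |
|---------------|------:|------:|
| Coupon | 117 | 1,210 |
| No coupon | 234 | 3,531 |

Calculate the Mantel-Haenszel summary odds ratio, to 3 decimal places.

2.632

OR_MH = Σ(aᵢdᵢ/nᵢ) / Σ(bᵢcᵢ/nᵢ), where nᵢ is the stratum total.
Stratum 1 (2010–2014): n = 2199; a·d/n = 1257·175/2199 = 100.0341; b·c/n = 727·40/2199 = 13.2242
Stratum 2 (2015–2019): n = 5092; a·d/n = 117·3531/5092 = 81.1326; b·c/n = 1210·234/5092 = 55.6049
OR_MH = (100.0341 + 81.1326) / (13.2242 + 55.6049) = 181.1667 / 68.8291 = 2.63212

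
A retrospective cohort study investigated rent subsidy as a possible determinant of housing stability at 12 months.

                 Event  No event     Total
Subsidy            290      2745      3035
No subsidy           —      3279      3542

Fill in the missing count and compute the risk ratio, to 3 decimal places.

The missing cell is in the unexposed row: 3542 − 3279 = 263.
So a = 290, b = 2745, c = 263, d = 3279.
RR = [a/(a+b)] / [c/(c+d)] = (290/3035) / (263/3542) = 0.09555/0.07425 = 1.28686

1.287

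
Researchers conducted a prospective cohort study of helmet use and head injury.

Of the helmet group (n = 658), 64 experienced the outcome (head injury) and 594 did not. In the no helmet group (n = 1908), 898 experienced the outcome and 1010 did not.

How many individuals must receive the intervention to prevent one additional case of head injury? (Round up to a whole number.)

3

Risk in treated group = 64/658 = 0.09726; risk in control = 898/1908 = 0.47065.
Absolute risk reduction = 0.47065 − 0.09726 = 0.37339
NNT = 1 / ARR = 1 / 0.37339 = 2.678 → round up → 3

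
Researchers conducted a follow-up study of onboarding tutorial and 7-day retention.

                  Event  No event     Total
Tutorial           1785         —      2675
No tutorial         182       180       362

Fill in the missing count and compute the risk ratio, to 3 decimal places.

The missing cell is in the exposed row: 2675 − 1785 = 890.
So a = 1785, b = 890, c = 182, d = 180.
RR = [a/(a+b)] / [c/(c+d)] = (1785/2675) / (182/362) = 0.66729/0.50276 = 1.32725

1.327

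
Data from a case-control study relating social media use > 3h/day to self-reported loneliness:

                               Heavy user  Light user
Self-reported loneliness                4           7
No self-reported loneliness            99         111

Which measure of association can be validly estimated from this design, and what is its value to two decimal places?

Reading the table with exposure as columns: a = 4 (Heavy user, case), b = 99 (Heavy user, non-case), c = 7 (Light user, case), d = 111.
This is a case-control study: participants were sampled on outcome status, so risks in the source population cannot be estimated directly — relative risk is not valid here. The odds ratio is the appropriate measure.
OR = (a·d)/(b·c) = (4 × 111) / (99 × 7) = 444 / 693 = 0.64069

0.64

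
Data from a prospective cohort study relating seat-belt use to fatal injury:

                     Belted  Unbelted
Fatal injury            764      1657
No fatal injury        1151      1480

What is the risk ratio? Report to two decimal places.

0.76

Reading the table with exposure as columns: a = 764 (Belted, case), b = 1151 (Belted, non-case), c = 1657 (Unbelted, case), d = 1480.
Risk in exposed = 764/1915 = 0.39896; risk in unexposed = 1657/3137 = 0.52821.
RR = 0.39896 / 0.52821 = 0.75529
The risk is 24% lower among the exposed than among the unexposed.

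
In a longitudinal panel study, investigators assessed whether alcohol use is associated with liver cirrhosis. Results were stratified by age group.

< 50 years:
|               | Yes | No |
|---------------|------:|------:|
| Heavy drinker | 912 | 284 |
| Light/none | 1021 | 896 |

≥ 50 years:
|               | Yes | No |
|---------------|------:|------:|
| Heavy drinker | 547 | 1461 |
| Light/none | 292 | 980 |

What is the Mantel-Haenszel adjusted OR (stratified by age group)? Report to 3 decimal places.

OR_MH = Σ(aᵢdᵢ/nᵢ) / Σ(bᵢcᵢ/nᵢ), where nᵢ is the stratum total.
Stratum 1 (< 50 years): n = 3113; a·d/n = 912·896/3113 = 262.4966; b·c/n = 284·1021/3113 = 93.1462
Stratum 2 (≥ 50 years): n = 3280; a·d/n = 547·980/3280 = 163.4329; b·c/n = 1461·292/3280 = 130.0646
OR_MH = (262.4966 + 163.4329) / (93.1462 + 130.0646) = 425.9296 / 223.2108 = 1.90819

1.908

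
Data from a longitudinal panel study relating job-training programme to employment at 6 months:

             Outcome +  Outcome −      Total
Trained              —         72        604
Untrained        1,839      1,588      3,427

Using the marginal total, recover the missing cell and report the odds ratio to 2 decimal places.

6.38

The missing cell is in the exposed row: 604 − 72 = 532.
So a = 532, b = 72, c = 1839, d = 1588.
OR = (a·d)/(b·c) = (532 × 1588) / (72 × 1839) = 844816 / 132408 = 6.38040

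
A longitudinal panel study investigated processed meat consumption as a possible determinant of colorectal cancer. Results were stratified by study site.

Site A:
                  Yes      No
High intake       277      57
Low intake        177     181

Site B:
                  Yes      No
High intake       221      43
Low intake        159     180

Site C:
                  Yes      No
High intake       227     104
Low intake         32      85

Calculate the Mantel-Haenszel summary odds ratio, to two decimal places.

OR_MH = Σ(aᵢdᵢ/nᵢ) / Σ(bᵢcᵢ/nᵢ), where nᵢ is the stratum total.
Stratum 1 (Site A): n = 692; a·d/n = 277·181/692 = 72.4523; b·c/n = 57·177/692 = 14.5795
Stratum 2 (Site B): n = 603; a·d/n = 221·180/603 = 65.9701; b·c/n = 43·159/603 = 11.3383
Stratum 3 (Site C): n = 448; a·d/n = 227·85/448 = 43.0692; b·c/n = 104·32/448 = 7.4286
OR_MH = (72.4523 + 65.9701 + 43.0692) / (14.5795 + 11.3383 + 7.4286) = 181.4917 / 33.3464 = 5.44262

5.44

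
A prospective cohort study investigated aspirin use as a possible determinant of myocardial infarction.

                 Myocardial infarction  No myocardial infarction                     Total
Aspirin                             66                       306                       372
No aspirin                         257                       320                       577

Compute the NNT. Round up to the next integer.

4

Risk in treated group = 66/372 = 0.17742; risk in control = 257/577 = 0.44541.
Absolute risk reduction = 0.44541 − 0.17742 = 0.26799
NNT = 1 / ARR = 1 / 0.26799 = 3.732 → round up → 4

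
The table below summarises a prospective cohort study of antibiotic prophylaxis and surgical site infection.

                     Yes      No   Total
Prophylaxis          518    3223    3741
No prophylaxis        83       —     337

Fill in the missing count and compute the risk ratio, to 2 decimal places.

The missing cell is in the unexposed row: 337 − 83 = 254.
So a = 518, b = 3223, c = 83, d = 254.
RR = [a/(a+b)] / [c/(c+d)] = (518/3741) / (83/337) = 0.13847/0.24629 = 0.56220

0.56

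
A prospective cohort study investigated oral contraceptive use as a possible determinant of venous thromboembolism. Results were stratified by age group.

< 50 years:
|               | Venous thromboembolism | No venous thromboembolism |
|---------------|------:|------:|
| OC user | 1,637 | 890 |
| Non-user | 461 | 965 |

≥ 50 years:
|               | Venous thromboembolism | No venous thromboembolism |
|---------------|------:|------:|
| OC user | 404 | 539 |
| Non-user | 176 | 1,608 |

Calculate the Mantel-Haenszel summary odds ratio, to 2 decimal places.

OR_MH = Σ(aᵢdᵢ/nᵢ) / Σ(bᵢcᵢ/nᵢ), where nᵢ is the stratum total.
Stratum 1 (< 50 years): n = 3953; a·d/n = 1637·965/3953 = 399.6218; b·c/n = 890·461/3953 = 103.7921
Stratum 2 (≥ 50 years): n = 2727; a·d/n = 404·1608/2727 = 238.2222; b·c/n = 539·176/2727 = 34.7869
OR_MH = (399.6218 + 238.2222) / (103.7921 + 34.7869) = 637.8440 / 138.5790 = 4.60275

4.60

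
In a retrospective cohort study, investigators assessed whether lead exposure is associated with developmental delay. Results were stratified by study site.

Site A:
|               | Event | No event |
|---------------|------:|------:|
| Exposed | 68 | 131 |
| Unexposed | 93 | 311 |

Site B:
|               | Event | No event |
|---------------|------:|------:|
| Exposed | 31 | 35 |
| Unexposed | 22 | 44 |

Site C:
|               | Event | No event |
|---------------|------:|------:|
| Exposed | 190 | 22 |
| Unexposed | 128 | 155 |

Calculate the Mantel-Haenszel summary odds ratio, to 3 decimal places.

3.306

OR_MH = Σ(aᵢdᵢ/nᵢ) / Σ(bᵢcᵢ/nᵢ), where nᵢ is the stratum total.
Stratum 1 (Site A): n = 603; a·d/n = 68·311/603 = 35.0713; b·c/n = 131·93/603 = 20.2040
Stratum 2 (Site B): n = 132; a·d/n = 31·44/132 = 10.3333; b·c/n = 35·22/132 = 5.8333
Stratum 3 (Site C): n = 495; a·d/n = 190·155/495 = 59.4949; b·c/n = 22·128/495 = 5.6889
OR_MH = (35.0713 + 10.3333 + 59.4949) / (20.2040 + 5.8333 + 5.6889) = 104.8996 / 31.7262 = 3.30640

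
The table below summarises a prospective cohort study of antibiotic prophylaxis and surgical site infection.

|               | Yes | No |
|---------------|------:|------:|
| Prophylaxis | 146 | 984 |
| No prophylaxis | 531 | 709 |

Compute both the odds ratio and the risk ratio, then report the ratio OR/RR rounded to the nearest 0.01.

Cells: a = 146, b = 984, c = 531, d = 709.
OR = (146·709)/(984·531) = 103514/522504 = 0.19811
Risk in exposed = 146/1130 = 0.12920; risk in unexposed = 531/1240 = 0.42823; RR = 0.30172
OR/RR = 0.19811 / 0.30172 = 0.65661
The outcome is not rare, so the OR lies further from 1 than the RR.

0.66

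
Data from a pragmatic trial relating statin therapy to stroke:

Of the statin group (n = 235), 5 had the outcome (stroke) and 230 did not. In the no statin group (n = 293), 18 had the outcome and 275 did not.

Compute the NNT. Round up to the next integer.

Risk in treated group = 5/235 = 0.02128; risk in control = 18/293 = 0.06143.
Absolute risk reduction = 0.06143 − 0.02128 = 0.04016
NNT = 1 / ARR = 1 / 0.04016 = 24.902 → round up → 25

25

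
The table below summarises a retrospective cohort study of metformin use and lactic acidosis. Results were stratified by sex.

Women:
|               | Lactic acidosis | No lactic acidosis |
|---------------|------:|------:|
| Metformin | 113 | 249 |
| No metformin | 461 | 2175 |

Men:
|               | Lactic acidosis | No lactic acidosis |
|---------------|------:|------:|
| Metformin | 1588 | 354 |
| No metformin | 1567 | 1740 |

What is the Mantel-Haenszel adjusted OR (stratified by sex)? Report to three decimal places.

4.226

OR_MH = Σ(aᵢdᵢ/nᵢ) / Σ(bᵢcᵢ/nᵢ), where nᵢ is the stratum total.
Stratum 1 (Women): n = 2998; a·d/n = 113·2175/2998 = 81.9797; b·c/n = 249·461/2998 = 38.2885
Stratum 2 (Men): n = 5249; a·d/n = 1588·1740/5249 = 526.4088; b·c/n = 354·1567/5249 = 105.6807
OR_MH = (81.9797 + 526.4088) / (38.2885 + 105.6807) = 608.3885 / 143.9692 = 4.22582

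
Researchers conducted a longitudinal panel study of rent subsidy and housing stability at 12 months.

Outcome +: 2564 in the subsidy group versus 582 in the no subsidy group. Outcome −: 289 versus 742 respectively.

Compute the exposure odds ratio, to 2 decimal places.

11.31

From the description: a = 2564, b = 289, c = 582, d = 742.
OR = (a·d)/(b·c) = (2564 × 742) / (289 × 582) = 1902488 / 168198 = 11.31100
The odds of housing stability at 12 months are about 11.31 times as high in the subsidy group.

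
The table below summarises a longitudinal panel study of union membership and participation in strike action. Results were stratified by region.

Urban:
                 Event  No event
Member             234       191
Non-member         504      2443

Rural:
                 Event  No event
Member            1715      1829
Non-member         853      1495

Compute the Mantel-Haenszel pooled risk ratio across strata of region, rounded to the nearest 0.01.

RR_MH = Σ(aᵢ·n₀ᵢ/nᵢ) / Σ(cᵢ·n₁ᵢ/nᵢ), with n₁ᵢ = aᵢ+bᵢ (exposed), n₀ᵢ = cᵢ+dᵢ (unexposed), nᵢ = n₁ᵢ+n₀ᵢ.
Stratum 1 (Urban): n₁ = 425, n₀ = 2947, n = 3372; a·n₀/n = 234·2947/3372 = 204.5071; c·n₁/n = 504·425/3372 = 63.5231
Stratum 2 (Rural): n₁ = 3544, n₀ = 2348, n = 5892; a·n₀/n = 1715·2348/5892 = 683.4386; c·n₁/n = 853·3544/5892 = 513.0740
RR_MH = (204.5071 + 683.4386) / (63.5231 + 513.0740) = 887.9457 / 576.5971 = 1.53998

1.54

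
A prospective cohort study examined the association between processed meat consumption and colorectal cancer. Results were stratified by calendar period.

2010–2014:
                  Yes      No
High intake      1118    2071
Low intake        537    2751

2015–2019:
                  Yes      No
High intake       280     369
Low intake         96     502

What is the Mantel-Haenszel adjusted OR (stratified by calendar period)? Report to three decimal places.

OR_MH = Σ(aᵢdᵢ/nᵢ) / Σ(bᵢcᵢ/nᵢ), where nᵢ is the stratum total.
Stratum 1 (2010–2014): n = 6477; a·d/n = 1118·2751/6477 = 474.8522; b·c/n = 2071·537/6477 = 171.7040
Stratum 2 (2015–2019): n = 1247; a·d/n = 280·502/1247 = 112.7185; b·c/n = 369·96/1247 = 28.4074
OR_MH = (474.8522 + 112.7185) / (171.7040 + 28.4074) = 587.5708 / 200.1114 = 2.93622

2.936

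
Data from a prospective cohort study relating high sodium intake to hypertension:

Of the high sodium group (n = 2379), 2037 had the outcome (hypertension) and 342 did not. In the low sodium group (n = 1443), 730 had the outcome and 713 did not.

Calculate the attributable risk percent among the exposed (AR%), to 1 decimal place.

40.9

From the description: a = 2037, b = 342, c = 730, d = 713.
Risk in exposed = 2037/2379 = 0.85624; risk in unexposed = 730/1443 = 0.50589.
RR = 0.85624/0.50589 = 1.69254
AR% = (RR − 1)/RR × 100 = (1.69254 − 1)/1.69254 × 100 = 40.9174%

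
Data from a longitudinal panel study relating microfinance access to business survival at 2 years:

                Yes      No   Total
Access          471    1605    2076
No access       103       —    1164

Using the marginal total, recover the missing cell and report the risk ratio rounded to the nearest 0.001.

The missing cell is in the unexposed row: 1164 − 103 = 1061.
So a = 471, b = 1605, c = 103, d = 1061.
RR = [a/(a+b)] / [c/(c+d)] = (471/2076) / (103/1164) = 0.22688/0.08849 = 2.56395

2.564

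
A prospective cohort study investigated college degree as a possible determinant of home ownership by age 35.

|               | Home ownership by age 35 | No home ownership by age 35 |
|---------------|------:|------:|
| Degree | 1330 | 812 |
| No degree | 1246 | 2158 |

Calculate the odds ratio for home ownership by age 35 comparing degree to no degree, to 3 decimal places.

2.837

Cells: a = 1330, b = 812, c = 1246, d = 2158.
OR = (a·d)/(b·c) = (1330 × 2158) / (812 × 1246) = 2870140 / 1011752 = 2.83680
The odds of home ownership by age 35 are about 2.84 times as high in the degree group.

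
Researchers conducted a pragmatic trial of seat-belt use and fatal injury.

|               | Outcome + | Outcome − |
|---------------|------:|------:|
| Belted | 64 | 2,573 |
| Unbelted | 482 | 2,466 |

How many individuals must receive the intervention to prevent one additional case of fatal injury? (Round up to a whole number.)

8

Risk in treated group = 64/2637 = 0.02427; risk in control = 482/2948 = 0.16350.
Absolute risk reduction = 0.16350 − 0.02427 = 0.13923
NNT = 1 / ARR = 1 / 0.13923 = 7.182 → round up → 8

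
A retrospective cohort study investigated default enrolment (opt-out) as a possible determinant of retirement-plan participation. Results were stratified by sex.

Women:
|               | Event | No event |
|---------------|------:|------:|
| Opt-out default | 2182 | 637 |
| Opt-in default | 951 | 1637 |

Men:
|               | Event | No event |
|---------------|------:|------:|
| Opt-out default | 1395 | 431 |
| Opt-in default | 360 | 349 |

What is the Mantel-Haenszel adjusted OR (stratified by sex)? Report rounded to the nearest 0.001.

4.922

OR_MH = Σ(aᵢdᵢ/nᵢ) / Σ(bᵢcᵢ/nᵢ), where nᵢ is the stratum total.
Stratum 1 (Women): n = 5407; a·d/n = 2182·1637/5407 = 660.6129; b·c/n = 637·951/5407 = 112.0375
Stratum 2 (Men): n = 2535; a·d/n = 1395·349/2535 = 192.0533; b·c/n = 431·360/2535 = 61.2071
OR_MH = (660.6129 + 192.0533) / (112.0375 + 61.2071) = 852.6662 / 173.2446 = 4.92175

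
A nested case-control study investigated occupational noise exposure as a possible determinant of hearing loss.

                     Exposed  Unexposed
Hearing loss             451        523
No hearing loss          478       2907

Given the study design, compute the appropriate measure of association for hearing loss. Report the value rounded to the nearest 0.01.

5.24

Reading the table with exposure as columns: a = 451 (Exposed, case), b = 478 (Exposed, non-case), c = 523 (Unexposed, case), d = 2907.
This is a nested case-control study: participants were sampled on outcome status, so risks in the source population cannot be estimated directly — relative risk is not valid here. The odds ratio is the appropriate measure.
OR = (a·d)/(b·c) = (451 × 2907) / (478 × 523) = 1311057 / 249994 = 5.24435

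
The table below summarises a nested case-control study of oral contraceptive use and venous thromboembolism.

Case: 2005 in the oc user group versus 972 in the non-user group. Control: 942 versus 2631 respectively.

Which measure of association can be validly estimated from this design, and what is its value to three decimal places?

5.761

From the description: a = 2005, b = 942, c = 972, d = 2631.
This is a nested case-control study: participants were sampled on outcome status, so risks in the source population cannot be estimated directly — relative risk is not valid here. The odds ratio is the appropriate measure.
OR = (a·d)/(b·c) = (2005 × 2631) / (942 × 972) = 5275155 / 915624 = 5.76127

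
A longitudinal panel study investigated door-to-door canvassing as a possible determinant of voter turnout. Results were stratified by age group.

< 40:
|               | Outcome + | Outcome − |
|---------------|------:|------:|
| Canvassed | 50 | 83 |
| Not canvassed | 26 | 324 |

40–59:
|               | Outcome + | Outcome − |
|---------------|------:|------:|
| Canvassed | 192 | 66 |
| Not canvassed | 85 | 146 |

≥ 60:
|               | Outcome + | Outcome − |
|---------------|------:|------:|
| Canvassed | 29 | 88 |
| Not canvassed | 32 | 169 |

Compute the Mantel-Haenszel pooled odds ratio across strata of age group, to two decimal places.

OR_MH = Σ(aᵢdᵢ/nᵢ) / Σ(bᵢcᵢ/nᵢ), where nᵢ is the stratum total.
Stratum 1 (< 40): n = 483; a·d/n = 50·324/483 = 33.5404; b·c/n = 83·26/483 = 4.4679
Stratum 2 (40–59): n = 489; a·d/n = 192·146/489 = 57.3252; b·c/n = 66·85/489 = 11.4724
Stratum 3 (≥ 60): n = 318; a·d/n = 29·169/318 = 15.4119; b·c/n = 88·32/318 = 8.8553
OR_MH = (33.5404 + 57.3252 + 15.4119) / (4.4679 + 11.4724 + 8.8553) = 106.2775 / 24.7956 = 4.28613

4.29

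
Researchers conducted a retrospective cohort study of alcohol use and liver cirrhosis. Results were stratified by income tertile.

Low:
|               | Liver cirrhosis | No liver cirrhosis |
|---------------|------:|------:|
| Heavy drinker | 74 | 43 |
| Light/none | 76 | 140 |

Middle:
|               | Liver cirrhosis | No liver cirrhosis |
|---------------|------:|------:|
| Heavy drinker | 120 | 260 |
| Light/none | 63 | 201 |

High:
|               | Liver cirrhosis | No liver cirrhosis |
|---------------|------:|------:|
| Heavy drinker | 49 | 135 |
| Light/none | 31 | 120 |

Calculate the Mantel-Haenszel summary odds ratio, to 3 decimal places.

1.804

OR_MH = Σ(aᵢdᵢ/nᵢ) / Σ(bᵢcᵢ/nᵢ), where nᵢ is the stratum total.
Stratum 1 (Low): n = 333; a·d/n = 74·140/333 = 31.1111; b·c/n = 43·76/333 = 9.8138
Stratum 2 (Middle): n = 644; a·d/n = 120·201/644 = 37.4534; b·c/n = 260·63/644 = 25.4348
Stratum 3 (High): n = 335; a·d/n = 49·120/335 = 17.5522; b·c/n = 135·31/335 = 12.4925
OR_MH = (31.1111 + 37.4534 + 17.5522) / (9.8138 + 25.4348 + 12.4925) = 86.1168 / 47.7411 = 1.80383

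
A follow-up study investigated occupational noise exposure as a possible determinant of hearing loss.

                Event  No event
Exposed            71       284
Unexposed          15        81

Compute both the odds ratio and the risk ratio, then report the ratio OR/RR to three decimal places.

Cells: a = 71, b = 284, c = 15, d = 81.
OR = (71·81)/(284·15) = 5751/4260 = 1.35000
Risk in exposed = 71/355 = 0.20000; risk in unexposed = 15/96 = 0.15625; RR = 1.28000
OR/RR = 1.35000 / 1.28000 = 1.05469
The outcome is not rare, so the OR lies further from 1 than the RR.

1.055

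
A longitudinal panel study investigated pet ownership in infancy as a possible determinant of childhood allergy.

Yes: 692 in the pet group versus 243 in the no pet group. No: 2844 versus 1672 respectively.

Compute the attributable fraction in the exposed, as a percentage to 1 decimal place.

35.2

From the description: a = 692, b = 2844, c = 243, d = 1672.
Risk in exposed = 692/3536 = 0.19570; risk in unexposed = 243/1915 = 0.12689.
RR = 0.19570/0.12689 = 1.54226
AR% = (RR − 1)/RR × 100 = (1.54226 − 1)/1.54226 × 100 = 35.1599%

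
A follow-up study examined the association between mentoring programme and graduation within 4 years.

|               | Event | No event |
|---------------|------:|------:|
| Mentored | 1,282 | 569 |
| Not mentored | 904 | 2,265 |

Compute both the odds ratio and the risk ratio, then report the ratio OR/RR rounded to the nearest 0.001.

2.325

Cells: a = 1282, b = 569, c = 904, d = 2265.
OR = (1282·2265)/(569·904) = 2903730/514376 = 5.64515
Risk in exposed = 1282/1851 = 0.69260; risk in unexposed = 904/3169 = 0.28526; RR = 2.42793
OR/RR = 5.64515 / 2.42793 = 2.32509
The outcome is not rare, so the OR lies further from 1 than the RR.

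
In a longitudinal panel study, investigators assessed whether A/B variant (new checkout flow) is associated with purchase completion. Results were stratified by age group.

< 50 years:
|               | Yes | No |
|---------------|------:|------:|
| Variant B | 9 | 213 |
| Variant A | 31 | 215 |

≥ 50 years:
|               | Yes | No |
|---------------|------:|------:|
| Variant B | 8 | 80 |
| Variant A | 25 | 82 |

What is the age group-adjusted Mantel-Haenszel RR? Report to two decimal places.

RR_MH = Σ(aᵢ·n₀ᵢ/nᵢ) / Σ(cᵢ·n₁ᵢ/nᵢ), with n₁ᵢ = aᵢ+bᵢ (exposed), n₀ᵢ = cᵢ+dᵢ (unexposed), nᵢ = n₁ᵢ+n₀ᵢ.
Stratum 1 (< 50 years): n₁ = 222, n₀ = 246, n = 468; a·n₀/n = 9·246/468 = 4.7308; c·n₁/n = 31·222/468 = 14.7051
Stratum 2 (≥ 50 years): n₁ = 88, n₀ = 107, n = 195; a·n₀/n = 8·107/195 = 4.3897; c·n₁/n = 25·88/195 = 11.2821
RR_MH = (4.7308 + 4.3897) / (14.7051 + 11.2821) = 9.1205 / 25.9872 = 0.35096

0.35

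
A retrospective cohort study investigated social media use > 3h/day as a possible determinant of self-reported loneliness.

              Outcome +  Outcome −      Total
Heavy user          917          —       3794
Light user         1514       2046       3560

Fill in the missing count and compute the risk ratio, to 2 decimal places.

0.57

The missing cell is in the exposed row: 3794 − 917 = 2877.
So a = 917, b = 2877, c = 1514, d = 2046.
RR = [a/(a+b)] / [c/(c+d)] = (917/3794) / (1514/3560) = 0.24170/0.42528 = 0.56832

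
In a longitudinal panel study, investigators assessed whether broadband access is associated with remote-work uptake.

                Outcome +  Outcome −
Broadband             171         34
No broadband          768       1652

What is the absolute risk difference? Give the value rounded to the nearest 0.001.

Cells: a = 171, b = 34, c = 768, d = 1652.
Risk in exposed = 171/205 = 0.834146; risk in unexposed = 768/2420 = 0.317355.
Risk difference = 0.834146 − 0.317355 = 0.516791

0.517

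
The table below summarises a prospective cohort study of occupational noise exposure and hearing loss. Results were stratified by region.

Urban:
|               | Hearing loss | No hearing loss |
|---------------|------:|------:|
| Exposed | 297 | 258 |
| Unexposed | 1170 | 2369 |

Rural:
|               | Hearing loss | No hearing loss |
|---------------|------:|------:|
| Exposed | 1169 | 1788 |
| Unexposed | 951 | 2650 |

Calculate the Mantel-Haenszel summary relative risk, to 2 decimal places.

1.53

RR_MH = Σ(aᵢ·n₀ᵢ/nᵢ) / Σ(cᵢ·n₁ᵢ/nᵢ), with n₁ᵢ = aᵢ+bᵢ (exposed), n₀ᵢ = cᵢ+dᵢ (unexposed), nᵢ = n₁ᵢ+n₀ᵢ.
Stratum 1 (Urban): n₁ = 555, n₀ = 3539, n = 4094; a·n₀/n = 297·3539/4094 = 256.7374; c·n₁/n = 1170·555/4094 = 158.6102
Stratum 2 (Rural): n₁ = 2957, n₀ = 3601, n = 6558; a·n₀/n = 1169·3601/6558 = 641.8983; c·n₁/n = 951·2957/6558 = 428.8056
RR_MH = (256.7374 + 641.8983) / (158.6102 + 428.8056) = 898.6357 / 587.4157 = 1.52981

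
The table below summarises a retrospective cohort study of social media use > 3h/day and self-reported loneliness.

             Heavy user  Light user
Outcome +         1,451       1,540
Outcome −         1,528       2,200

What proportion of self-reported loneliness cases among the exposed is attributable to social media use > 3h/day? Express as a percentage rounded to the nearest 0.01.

15.46

Reading the table with exposure as columns: a = 1451 (Heavy user, case), b = 1528 (Heavy user, non-case), c = 1540 (Light user, case), d = 2200.
Risk in exposed = 1451/2979 = 0.48708; risk in unexposed = 1540/3740 = 0.41176.
RR = 0.48708/0.41176 = 1.18290
AR% = (RR − 1)/RR × 100 = (1.18290 − 1)/1.18290 × 100 = 15.4620%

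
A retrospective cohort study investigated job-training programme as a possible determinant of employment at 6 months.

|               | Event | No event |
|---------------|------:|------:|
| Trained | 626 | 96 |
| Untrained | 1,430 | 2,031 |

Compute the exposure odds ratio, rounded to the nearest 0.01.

Cells: a = 626, b = 96, c = 1430, d = 2031.
OR = (a·d)/(b·c) = (626 × 2031) / (96 × 1430) = 1271406 / 137280 = 9.26141
The odds of employment at 6 months are about 9.26 times as high in the trained group.

9.26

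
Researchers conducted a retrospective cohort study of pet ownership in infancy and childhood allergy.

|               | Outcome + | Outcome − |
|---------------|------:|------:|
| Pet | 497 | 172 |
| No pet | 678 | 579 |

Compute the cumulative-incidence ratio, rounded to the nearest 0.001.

Cells: a = 497, b = 172, c = 678, d = 579.
Risk in exposed = 497/669 = 0.74290; risk in unexposed = 678/1257 = 0.53938.
RR = 0.74290 / 0.53938 = 1.37732
The risk among the exposed is 1.38 times that among the unexposed.

1.377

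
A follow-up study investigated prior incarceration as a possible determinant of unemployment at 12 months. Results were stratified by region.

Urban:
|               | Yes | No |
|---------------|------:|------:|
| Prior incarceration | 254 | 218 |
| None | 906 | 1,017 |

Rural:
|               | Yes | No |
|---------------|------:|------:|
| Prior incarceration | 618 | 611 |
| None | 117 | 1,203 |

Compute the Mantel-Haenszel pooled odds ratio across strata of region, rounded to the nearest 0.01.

OR_MH = Σ(aᵢdᵢ/nᵢ) / Σ(bᵢcᵢ/nᵢ), where nᵢ is the stratum total.
Stratum 1 (Urban): n = 2395; a·d/n = 254·1017/2395 = 107.8572; b·c/n = 218·906/2395 = 82.4668
Stratum 2 (Rural): n = 2549; a·d/n = 618·1203/2549 = 291.6650; b·c/n = 611·117/2549 = 28.0451
OR_MH = (107.8572 + 291.6650) / (82.4668 + 28.0451) = 399.5222 / 110.5119 = 3.61520

3.62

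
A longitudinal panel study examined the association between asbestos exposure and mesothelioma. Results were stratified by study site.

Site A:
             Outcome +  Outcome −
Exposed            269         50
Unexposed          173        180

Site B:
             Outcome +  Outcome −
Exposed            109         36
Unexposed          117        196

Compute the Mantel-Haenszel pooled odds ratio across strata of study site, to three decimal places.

OR_MH = Σ(aᵢdᵢ/nᵢ) / Σ(bᵢcᵢ/nᵢ), where nᵢ is the stratum total.
Stratum 1 (Site A): n = 672; a·d/n = 269·180/672 = 72.0536; b·c/n = 50·173/672 = 12.8720
Stratum 2 (Site B): n = 458; a·d/n = 109·196/458 = 46.6463; b·c/n = 36·117/458 = 9.1965
OR_MH = (72.0536 + 46.6463) / (12.8720 + 9.1965) = 118.6999 / 22.0685 = 5.37869

5.379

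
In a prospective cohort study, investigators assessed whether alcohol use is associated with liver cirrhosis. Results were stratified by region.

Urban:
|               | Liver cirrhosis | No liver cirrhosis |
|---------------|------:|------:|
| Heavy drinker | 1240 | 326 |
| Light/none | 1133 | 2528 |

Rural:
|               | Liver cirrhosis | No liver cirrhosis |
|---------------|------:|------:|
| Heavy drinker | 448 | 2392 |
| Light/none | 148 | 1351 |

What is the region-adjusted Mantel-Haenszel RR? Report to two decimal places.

RR_MH = Σ(aᵢ·n₀ᵢ/nᵢ) / Σ(cᵢ·n₁ᵢ/nᵢ), with n₁ᵢ = aᵢ+bᵢ (exposed), n₀ᵢ = cᵢ+dᵢ (unexposed), nᵢ = n₁ᵢ+n₀ᵢ.
Stratum 1 (Urban): n₁ = 1566, n₀ = 3661, n = 5227; a·n₀/n = 1240·3661/5227 = 868.4982; c·n₁/n = 1133·1566/5227 = 339.4448
Stratum 2 (Rural): n₁ = 2840, n₀ = 1499, n = 4339; a·n₀/n = 448·1499/4339 = 154.7711; c·n₁/n = 148·2840/4339 = 96.8702
RR_MH = (868.4982 + 154.7711) / (339.4448 + 96.8702) = 1023.2693 / 436.3151 = 2.34525

2.35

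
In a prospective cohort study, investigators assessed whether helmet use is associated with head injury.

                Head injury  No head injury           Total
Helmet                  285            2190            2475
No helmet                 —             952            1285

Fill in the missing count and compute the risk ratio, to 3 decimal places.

The missing cell is in the unexposed row: 1285 − 952 = 333.
So a = 285, b = 2190, c = 333, d = 952.
RR = [a/(a+b)] / [c/(c+d)] = (285/2475) / (333/1285) = 0.11515/0.25914 = 0.44435

0.444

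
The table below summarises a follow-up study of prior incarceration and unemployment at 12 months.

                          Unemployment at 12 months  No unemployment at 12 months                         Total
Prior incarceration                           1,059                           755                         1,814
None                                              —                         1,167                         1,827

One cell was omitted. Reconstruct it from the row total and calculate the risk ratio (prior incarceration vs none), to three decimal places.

1.616

The missing cell is in the unexposed row: 1827 − 1167 = 660.
So a = 1059, b = 755, c = 660, d = 1167.
RR = [a/(a+b)] / [c/(c+d)] = (1059/1814) / (660/1827) = 0.58379/0.36125 = 1.61604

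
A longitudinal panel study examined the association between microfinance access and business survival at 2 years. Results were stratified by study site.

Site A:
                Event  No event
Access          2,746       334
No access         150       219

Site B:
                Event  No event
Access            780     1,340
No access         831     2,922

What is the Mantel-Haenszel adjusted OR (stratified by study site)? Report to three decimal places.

2.755

OR_MH = Σ(aᵢdᵢ/nᵢ) / Σ(bᵢcᵢ/nᵢ), where nᵢ is the stratum total.
Stratum 1 (Site A): n = 3449; a·d/n = 2746·219/3449 = 174.3618; b·c/n = 334·150/3449 = 14.5259
Stratum 2 (Site B): n = 5873; a·d/n = 780·2922/5873 = 388.0742; b·c/n = 1340·831/5873 = 189.6033
OR_MH = (174.3618 + 388.0742) / (14.5259 + 189.6033) = 562.4361 / 204.1292 = 2.75529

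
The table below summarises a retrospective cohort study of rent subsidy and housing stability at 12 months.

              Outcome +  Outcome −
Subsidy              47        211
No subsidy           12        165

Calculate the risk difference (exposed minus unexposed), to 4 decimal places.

0.1144

Cells: a = 47, b = 211, c = 12, d = 165.
Risk in exposed = 47/258 = 0.182171; risk in unexposed = 12/177 = 0.067797.
Risk difference = 0.182171 − 0.067797 = 0.114374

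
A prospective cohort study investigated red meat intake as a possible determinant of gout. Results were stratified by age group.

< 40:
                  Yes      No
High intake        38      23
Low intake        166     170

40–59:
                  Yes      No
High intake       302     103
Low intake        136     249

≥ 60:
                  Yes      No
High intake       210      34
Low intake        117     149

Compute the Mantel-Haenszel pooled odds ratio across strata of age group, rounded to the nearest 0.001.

OR_MH = Σ(aᵢdᵢ/nᵢ) / Σ(bᵢcᵢ/nᵢ), where nᵢ is the stratum total.
Stratum 1 (< 40): n = 397; a·d/n = 38·170/397 = 16.2720; b·c/n = 23·166/397 = 9.6171
Stratum 2 (40–59): n = 790; a·d/n = 302·249/790 = 95.1873; b·c/n = 103·136/790 = 17.7316
Stratum 3 (≥ 60): n = 510; a·d/n = 210·149/510 = 61.3529; b·c/n = 34·117/510 = 7.8000
OR_MH = (16.2720 + 95.1873 + 61.3529) / (9.6171 + 17.7316 + 7.8000) = 172.8123 / 35.1488 = 4.91660

4.917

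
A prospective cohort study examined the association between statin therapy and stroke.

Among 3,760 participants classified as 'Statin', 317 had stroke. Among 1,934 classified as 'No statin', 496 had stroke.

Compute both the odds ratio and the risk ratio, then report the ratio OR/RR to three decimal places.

0.812

From the description: a = 317, b = 3443, c = 496, d = 1438.
OR = (317·1438)/(3443·496) = 455846/1707728 = 0.26693
Risk in exposed = 317/3760 = 0.08431; risk in unexposed = 496/1934 = 0.25646; RR = 0.32874
OR/RR = 0.26693 / 0.32874 = 0.81199
The outcome is not rare, so the OR lies further from 1 than the RR.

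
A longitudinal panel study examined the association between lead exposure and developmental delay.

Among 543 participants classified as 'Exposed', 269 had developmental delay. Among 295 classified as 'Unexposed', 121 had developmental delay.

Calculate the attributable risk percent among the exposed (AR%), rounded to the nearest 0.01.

17.20

From the description: a = 269, b = 274, c = 121, d = 174.
Risk in exposed = 269/543 = 0.49540; risk in unexposed = 121/295 = 0.41017.
RR = 0.49540/0.41017 = 1.20778
AR% = (RR − 1)/RR × 100 = (1.20778 − 1)/1.20778 × 100 = 17.2037%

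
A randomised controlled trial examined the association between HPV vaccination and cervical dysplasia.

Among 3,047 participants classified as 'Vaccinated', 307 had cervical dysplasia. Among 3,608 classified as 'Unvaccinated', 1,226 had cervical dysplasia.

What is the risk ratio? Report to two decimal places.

0.30

From the description: a = 307, b = 2740, c = 1226, d = 2382.
Risk in exposed = 307/3047 = 0.10075; risk in unexposed = 1226/3608 = 0.33980.
RR = 0.10075 / 0.33980 = 0.29651
The risk is 70% lower among the exposed than among the unexposed.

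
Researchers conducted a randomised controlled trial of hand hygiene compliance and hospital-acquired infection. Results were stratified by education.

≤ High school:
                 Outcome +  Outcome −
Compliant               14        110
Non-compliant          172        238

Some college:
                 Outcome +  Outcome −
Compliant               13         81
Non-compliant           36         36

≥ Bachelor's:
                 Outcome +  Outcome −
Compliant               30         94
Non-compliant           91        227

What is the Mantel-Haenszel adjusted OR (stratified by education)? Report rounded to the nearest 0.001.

OR_MH = Σ(aᵢdᵢ/nᵢ) / Σ(bᵢcᵢ/nᵢ), where nᵢ is the stratum total.
Stratum 1 (≤ High school): n = 534; a·d/n = 14·238/534 = 6.2397; b·c/n = 110·172/534 = 35.4307
Stratum 2 (Some college): n = 166; a·d/n = 13·36/166 = 2.8193; b·c/n = 81·36/166 = 17.5663
Stratum 3 (≥ Bachelor's): n = 442; a·d/n = 30·227/442 = 15.4072; b·c/n = 94·91/442 = 19.3529
OR_MH = (6.2397 + 2.8193 + 15.4072) / (35.4307 + 17.5663 + 19.3529) = 24.4662 / 72.3499 = 0.33817

0.338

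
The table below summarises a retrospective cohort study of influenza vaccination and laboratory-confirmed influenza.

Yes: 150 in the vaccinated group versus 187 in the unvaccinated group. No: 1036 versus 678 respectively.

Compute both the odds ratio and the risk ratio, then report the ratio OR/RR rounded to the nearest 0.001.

0.897

From the description: a = 150, b = 1036, c = 187, d = 678.
OR = (150·678)/(1036·187) = 101700/193732 = 0.52495
Risk in exposed = 150/1186 = 0.12648; risk in unexposed = 187/865 = 0.21618; RR = 0.58503
OR/RR = 0.52495 / 0.58503 = 0.89730
The outcome is not rare, so the OR lies further from 1 than the RR.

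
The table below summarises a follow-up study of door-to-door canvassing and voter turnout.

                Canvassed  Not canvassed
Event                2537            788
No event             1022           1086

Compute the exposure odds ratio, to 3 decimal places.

3.421

Reading the table with exposure as columns: a = 2537 (Canvassed, case), b = 1022 (Canvassed, non-case), c = 788 (Not canvassed, case), d = 1086.
OR = (a·d)/(b·c) = (2537 × 1086) / (1022 × 788) = 2755182 / 805336 = 3.42116
The odds of voter turnout are about 3.42 times as high in the canvassed group.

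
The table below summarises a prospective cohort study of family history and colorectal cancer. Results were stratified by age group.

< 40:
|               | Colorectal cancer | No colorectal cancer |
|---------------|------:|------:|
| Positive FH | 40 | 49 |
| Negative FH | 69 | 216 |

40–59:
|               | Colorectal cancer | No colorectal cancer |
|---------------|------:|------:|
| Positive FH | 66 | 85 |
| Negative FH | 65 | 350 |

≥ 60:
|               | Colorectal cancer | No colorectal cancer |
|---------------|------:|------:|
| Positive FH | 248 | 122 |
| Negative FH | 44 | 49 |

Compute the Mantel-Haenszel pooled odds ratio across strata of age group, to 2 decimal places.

OR_MH = Σ(aᵢdᵢ/nᵢ) / Σ(bᵢcᵢ/nᵢ), where nᵢ is the stratum total.
Stratum 1 (< 40): n = 374; a·d/n = 40·216/374 = 23.1016; b·c/n = 49·69/374 = 9.0401
Stratum 2 (40–59): n = 566; a·d/n = 66·350/566 = 40.8127; b·c/n = 85·65/566 = 9.7615
Stratum 3 (≥ 60): n = 463; a·d/n = 248·49/463 = 26.2462; b·c/n = 122·44/463 = 11.5940
OR_MH = (23.1016 + 40.8127 + 26.2462) / (9.0401 + 9.7615 + 11.5940) = 90.1605 / 30.3955 = 2.96624

2.97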